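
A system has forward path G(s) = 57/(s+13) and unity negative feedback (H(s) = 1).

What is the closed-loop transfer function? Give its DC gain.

T(s) = G/(1+GH) = [57/(s+13)] / [1 + 57/(s+13)] = 57/(s+13+57) = 57/(s+70). DC gain = 57/70 = 0.8143.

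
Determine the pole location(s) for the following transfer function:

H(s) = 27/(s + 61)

Pole is where denominator = 0: s + 61 = 0, so s = -61.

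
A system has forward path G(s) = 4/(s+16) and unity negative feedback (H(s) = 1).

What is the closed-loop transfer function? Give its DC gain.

T(s) = G/(1+GH) = [4/(s+16)] / [1 + 4/(s+16)] = 4/(s+16+4) = 4/(s+20). DC gain = 4/20 = 0.2.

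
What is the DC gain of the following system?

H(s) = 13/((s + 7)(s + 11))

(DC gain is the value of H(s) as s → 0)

DC gain = H(0) = 13/(7 × 11) = 13/77 = 0.1688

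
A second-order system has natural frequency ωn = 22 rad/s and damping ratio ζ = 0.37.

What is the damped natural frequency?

ωd = ωn√(1 - ζ²) = 22√(1 - 0.37²) = 20.44 rad/s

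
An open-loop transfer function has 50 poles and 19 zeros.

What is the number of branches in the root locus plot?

Root locus has n branches where n = number of poles = 50.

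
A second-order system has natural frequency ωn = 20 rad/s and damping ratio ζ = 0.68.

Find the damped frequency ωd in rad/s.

ωd = ωn√(1 - ζ²) = 20√(1 - 0.68²) = 14.66 rad/s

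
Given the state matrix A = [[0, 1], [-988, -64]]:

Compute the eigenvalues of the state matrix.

det(A - λI) = λ² - (-64)λ + 988 = (λ - (-26))(λ - (-38)). Eigenvalues: -26, -38.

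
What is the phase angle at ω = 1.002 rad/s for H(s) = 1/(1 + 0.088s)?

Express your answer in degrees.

Phase = -arctan(ωτ) = -arctan(1.002 × 0.088) = -5.0°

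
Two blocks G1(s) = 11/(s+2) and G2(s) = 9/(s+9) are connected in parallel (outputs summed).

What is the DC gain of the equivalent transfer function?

Parallel: G_eq = G1 + G2. DC gain = G1(0) + G2(0) = 11/2 + 9/9 = 5.5 + 1 = 6.5.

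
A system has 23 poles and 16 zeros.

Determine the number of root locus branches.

Root locus has n branches where n = number of poles = 23.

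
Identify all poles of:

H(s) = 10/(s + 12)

Pole is where denominator = 0: s + 12 = 0, so s = -12.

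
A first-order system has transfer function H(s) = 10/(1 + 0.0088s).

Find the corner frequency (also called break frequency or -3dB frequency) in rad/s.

Corner frequency = 1/τ = 1/0.0088 = 113.636 rad/s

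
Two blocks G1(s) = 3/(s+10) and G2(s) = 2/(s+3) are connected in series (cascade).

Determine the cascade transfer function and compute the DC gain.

Series: multiply transfer functions. G_eq = 3/(s+10) × 2/(s+3) = 6/((s+10)(s+3)). DC gain = 6/(10×3) = 0.2.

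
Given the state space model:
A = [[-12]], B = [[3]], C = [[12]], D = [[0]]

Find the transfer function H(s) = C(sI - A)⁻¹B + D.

(sI - A)⁻¹ = 1/(s + 12). H(s) = 12 × 3/(s + 12) + 0 = 36/(s + 12).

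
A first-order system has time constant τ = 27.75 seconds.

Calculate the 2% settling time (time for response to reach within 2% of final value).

For first-order system, 2% settling time ≈ 4τ = 4 × 27.75 = 111.0 s.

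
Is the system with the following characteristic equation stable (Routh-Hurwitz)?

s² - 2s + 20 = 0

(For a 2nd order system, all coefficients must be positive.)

Coefficients: 1, -2, 20. b=-2 not positive, so system is unstable.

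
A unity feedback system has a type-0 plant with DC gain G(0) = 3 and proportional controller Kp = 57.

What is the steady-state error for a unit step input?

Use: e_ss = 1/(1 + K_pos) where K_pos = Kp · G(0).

K_pos = Kp · G(0) = 57 × 3 = 171. e_ss = 1/(1 + 171) = 0.0058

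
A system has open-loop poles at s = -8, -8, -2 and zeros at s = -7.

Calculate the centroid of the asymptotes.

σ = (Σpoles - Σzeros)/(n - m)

σ = (Σpoles - Σzeros)/(n - m) = (-18 - (-7))/(3 - 1) = -11/2 = -5.5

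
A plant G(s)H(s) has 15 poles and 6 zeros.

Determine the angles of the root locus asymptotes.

n - m = 15 - 6 = 9. Angles: θk = (2k + 1)·180°/9 = 20°, 60°, 100°, 140°, 180°, 220°, 260°, 300°, 340°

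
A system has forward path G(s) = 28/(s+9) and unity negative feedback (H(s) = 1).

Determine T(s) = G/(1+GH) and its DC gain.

T(s) = G/(1+GH) = [28/(s+9)] / [1 + 28/(s+9)] = 28/(s+9+28) = 28/(s+37). DC gain = 28/37 = 0.7568.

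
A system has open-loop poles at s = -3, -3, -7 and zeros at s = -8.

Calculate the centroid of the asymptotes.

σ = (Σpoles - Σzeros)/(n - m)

σ = (Σpoles - Σzeros)/(n - m) = (-13 - (-8))/(3 - 1) = -5/2 = -2.5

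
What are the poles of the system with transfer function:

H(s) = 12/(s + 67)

Pole is where denominator = 0: s + 67 = 0, so s = -67.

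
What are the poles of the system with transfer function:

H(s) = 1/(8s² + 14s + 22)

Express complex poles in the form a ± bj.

Discriminant = 14² - 4×8×22 = 196 - 704 = -508 < 0, so the poles are a complex conjugate pair s = (-14 ± j√508)/(2×8). Real part = -14/(2×8) = -14/16 = -0.875; imaginary part = ±√508/(2×8) ≈ 1.4087. Poles: s = -0.875 ± 1.4087j.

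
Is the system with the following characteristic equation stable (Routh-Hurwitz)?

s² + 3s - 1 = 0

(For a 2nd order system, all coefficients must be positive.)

Coefficients: 1, 3, -1. c=-1 not positive, so system is unstable.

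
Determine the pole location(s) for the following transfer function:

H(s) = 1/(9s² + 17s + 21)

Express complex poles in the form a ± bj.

Discriminant = 17² - 4×9×21 = 289 - 756 = -467 < 0, so the poles are a complex conjugate pair s = (-17 ± j√467)/(2×9). Real part = -17/(2×9) = -17/18 ≈ -0.9444; imaginary part = ±√467/(2×9) ≈ 1.2006. Poles: s = -0.9444 ± 1.2006j.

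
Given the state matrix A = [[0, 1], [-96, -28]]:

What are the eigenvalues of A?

det(A - λI) = λ² - (-28)λ + 96 = (λ - (-24))(λ - (-4)). Eigenvalues: -24, -4.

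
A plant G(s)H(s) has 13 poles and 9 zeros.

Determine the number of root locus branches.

Root locus has n branches where n = number of poles = 13.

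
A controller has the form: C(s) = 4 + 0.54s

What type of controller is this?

This is a Proportional-Derivative (PD) controller.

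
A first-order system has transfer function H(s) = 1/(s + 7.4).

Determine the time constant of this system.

For H(s) = 1/(s + 1/τ), the pole is at -1/τ = -7.4, so τ = 1/7.4 = 0.1351 s.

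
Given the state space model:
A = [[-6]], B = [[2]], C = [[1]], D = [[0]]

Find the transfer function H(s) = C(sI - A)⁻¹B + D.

(sI - A)⁻¹ = 1/(s + 6). H(s) = 1 × 2/(s + 6) + 0 = 2/(s + 6).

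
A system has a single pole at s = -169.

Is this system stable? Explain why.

Pole at s = -169 is in the left half-plane. Stable.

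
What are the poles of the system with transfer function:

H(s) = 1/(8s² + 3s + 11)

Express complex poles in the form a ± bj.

Discriminant = 3² - 4×8×11 = 9 - 352 = -343 < 0, so the poles are a complex conjugate pair s = (-3 ± j√343)/(2×8). Real part = -3/(2×8) = -3/16 = -0.1875; imaginary part = ±√343/(2×8) ≈ 1.1575. Poles: s = -0.1875 ± 1.1575j.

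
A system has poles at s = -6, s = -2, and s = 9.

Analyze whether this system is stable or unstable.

Pole(s) at s = 9 are not in the left half-plane. System is unstable.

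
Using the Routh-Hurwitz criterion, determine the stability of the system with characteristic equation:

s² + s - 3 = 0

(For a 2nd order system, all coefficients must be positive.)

Coefficients: 1, 1, -3. c=-3 not positive, so system is unstable.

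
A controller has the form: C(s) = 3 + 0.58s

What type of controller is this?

This is a Proportional-Derivative (PD) controller.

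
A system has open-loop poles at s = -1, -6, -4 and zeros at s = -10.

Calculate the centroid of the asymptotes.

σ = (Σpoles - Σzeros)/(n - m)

σ = (Σpoles - Σzeros)/(n - m) = (-11 - (-10))/(3 - 1) = -1/2 = -0.5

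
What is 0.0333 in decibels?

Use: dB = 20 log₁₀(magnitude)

dB = 20 log₁₀(0.0333) = -29.6 dB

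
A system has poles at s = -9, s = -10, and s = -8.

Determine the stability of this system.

All poles are in the left half-plane. System is stable.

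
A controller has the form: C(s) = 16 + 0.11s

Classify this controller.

This is a Proportional-Derivative (PD) controller.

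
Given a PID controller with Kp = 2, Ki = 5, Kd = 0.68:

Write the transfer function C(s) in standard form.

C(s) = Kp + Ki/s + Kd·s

Substituting values: C(s) = 2 + 5/s + 0.68s = (0.68s² + 2s + 5)/s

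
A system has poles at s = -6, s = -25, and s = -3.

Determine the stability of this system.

All poles are in the left half-plane. System is stable.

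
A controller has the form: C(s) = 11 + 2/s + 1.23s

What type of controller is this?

This is a Proportional-Integral-Derivative (PID) controller.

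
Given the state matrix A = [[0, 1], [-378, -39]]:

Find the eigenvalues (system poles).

det(A - λI) = λ² - (-39)λ + 378 = (λ - (-18))(λ - (-21)). Eigenvalues: -18, -21.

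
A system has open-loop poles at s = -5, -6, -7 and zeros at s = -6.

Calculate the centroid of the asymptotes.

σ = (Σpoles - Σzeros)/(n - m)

σ = (Σpoles - Σzeros)/(n - m) = (-18 - (-6))/(3 - 1) = -12/2 = -6.0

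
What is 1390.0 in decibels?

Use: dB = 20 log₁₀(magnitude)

dB = 20 log₁₀(1390.0) = 62.9 dB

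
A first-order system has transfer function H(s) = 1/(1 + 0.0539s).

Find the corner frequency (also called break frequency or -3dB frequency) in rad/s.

Corner frequency = 1/τ = 1/0.0539 = 18.553 rad/s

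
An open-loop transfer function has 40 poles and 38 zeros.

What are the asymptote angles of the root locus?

n - m = 40 - 38 = 2. Angles: θk = (2k + 1)·180°/2 = 90°, 270°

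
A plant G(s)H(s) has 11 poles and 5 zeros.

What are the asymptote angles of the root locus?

n - m = 11 - 5 = 6. Angles: θk = (2k + 1)·180°/6 = 30°, 90°, 150°, 210°, 270°, 330°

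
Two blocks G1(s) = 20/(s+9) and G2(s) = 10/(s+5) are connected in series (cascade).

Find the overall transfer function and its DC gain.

Series: multiply transfer functions. G_eq = 20/(s+9) × 10/(s+5) = 200/((s+9)(s+5)). DC gain = 200/(9×5) = 4.4444.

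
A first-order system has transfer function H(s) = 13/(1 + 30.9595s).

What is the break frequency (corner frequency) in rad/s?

Corner frequency = 1/τ = 1/30.9595 = 0.032 rad/s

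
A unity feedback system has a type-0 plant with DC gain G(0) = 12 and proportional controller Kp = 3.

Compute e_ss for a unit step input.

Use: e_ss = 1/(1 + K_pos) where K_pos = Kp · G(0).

K_pos = Kp · G(0) = 3 × 12 = 36. e_ss = 1/(1 + 36) = 0.0270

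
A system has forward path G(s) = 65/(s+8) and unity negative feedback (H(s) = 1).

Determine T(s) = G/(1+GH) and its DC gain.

T(s) = G/(1+GH) = [65/(s+8)] / [1 + 65/(s+8)] = 65/(s+8+65) = 65/(s+73). DC gain = 65/73 = 0.8904.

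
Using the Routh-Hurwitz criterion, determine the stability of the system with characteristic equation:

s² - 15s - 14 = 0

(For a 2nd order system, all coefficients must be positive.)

Coefficients: 1, -15, -14. b=-15, c=-14 not positive, so system is unstable.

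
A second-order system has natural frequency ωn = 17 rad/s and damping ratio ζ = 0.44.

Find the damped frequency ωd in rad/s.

ωd = ωn√(1 - ζ²) = 17√(1 - 0.44²) = 15.27 rad/s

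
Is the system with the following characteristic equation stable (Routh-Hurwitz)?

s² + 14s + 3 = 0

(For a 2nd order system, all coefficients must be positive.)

Coefficients: 1, 14, 3. All positive, so system is stable.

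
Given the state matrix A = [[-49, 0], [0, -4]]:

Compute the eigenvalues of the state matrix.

For diagonal matrix, eigenvalues are diagonal entries: λ₁ = -49, λ₂ = -4.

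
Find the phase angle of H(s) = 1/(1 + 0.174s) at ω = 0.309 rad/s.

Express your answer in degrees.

Phase = -arctan(ωτ) = -arctan(0.309 × 0.174) = -3.1°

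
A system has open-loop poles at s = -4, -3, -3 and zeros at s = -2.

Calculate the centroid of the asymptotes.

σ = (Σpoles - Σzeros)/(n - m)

σ = (Σpoles - Σzeros)/(n - m) = (-10 - (-2))/(3 - 1) = -8/2 = -4.0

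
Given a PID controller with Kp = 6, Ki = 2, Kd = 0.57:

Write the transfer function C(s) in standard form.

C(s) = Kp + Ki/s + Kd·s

Substituting values: C(s) = 6 + 2/s + 0.57s = (0.57s² + 6s + 2)/s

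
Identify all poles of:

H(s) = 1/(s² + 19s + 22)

Discriminant = 19² - 4×1×22 = 361 - 88 = 273 > 0, so two distinct real poles. Using quadratic formula: s = (-19 ± √273)/(2×1) = (-19 ± √273)/2, with √273 ≈ 16.5227. s₁ ≈ -1.2386, s₂ ≈ -17.7614. Poles: s₁ = -1.2386, s₂ = -17.7614.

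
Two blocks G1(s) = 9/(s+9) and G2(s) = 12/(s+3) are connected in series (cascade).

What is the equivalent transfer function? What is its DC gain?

Series: multiply transfer functions. G_eq = 9/(s+9) × 12/(s+3) = 108/((s+9)(s+3)). DC gain = 108/(9×3) = 4.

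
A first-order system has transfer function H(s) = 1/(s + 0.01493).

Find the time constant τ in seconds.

For H(s) = 1/(s + 1/τ), the pole is at -1/τ = -0.01493, so τ = 1/0.01493 = 66.98 s.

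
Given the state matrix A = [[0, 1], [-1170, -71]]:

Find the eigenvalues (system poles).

det(A - λI) = λ² - (-71)λ + 1170 = (λ - (-26))(λ - (-45)). Eigenvalues: -26, -45.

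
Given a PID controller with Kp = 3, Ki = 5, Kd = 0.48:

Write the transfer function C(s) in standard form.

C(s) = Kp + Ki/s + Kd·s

Substituting values: C(s) = 3 + 5/s + 0.48s = (0.48s² + 3s + 5)/s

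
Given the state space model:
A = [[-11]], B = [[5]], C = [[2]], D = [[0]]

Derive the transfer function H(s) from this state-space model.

(sI - A)⁻¹ = 1/(s + 11). H(s) = 2 × 5/(s + 11) + 0 = 10/(s + 11).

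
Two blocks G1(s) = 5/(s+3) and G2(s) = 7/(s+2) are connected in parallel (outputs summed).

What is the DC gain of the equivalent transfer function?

Parallel: G_eq = G1 + G2. DC gain = G1(0) + G2(0) = 5/3 + 7/2 = 1.6667 + 3.5 = 5.1667.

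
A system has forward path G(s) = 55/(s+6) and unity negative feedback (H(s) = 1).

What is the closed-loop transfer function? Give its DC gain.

T(s) = G/(1+GH) = [55/(s+6)] / [1 + 55/(s+6)] = 55/(s+6+55) = 55/(s+61). DC gain = 55/61 = 0.9016.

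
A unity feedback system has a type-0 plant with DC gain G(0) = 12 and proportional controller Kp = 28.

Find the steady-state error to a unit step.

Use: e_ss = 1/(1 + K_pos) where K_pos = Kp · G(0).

K_pos = Kp · G(0) = 28 × 12 = 336. e_ss = 1/(1 + 336) = 0.0030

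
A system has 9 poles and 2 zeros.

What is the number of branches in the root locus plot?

Root locus has n branches where n = number of poles = 9.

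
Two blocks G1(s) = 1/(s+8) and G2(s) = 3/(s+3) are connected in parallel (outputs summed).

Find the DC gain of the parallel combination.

Parallel: G_eq = G1 + G2. DC gain = G1(0) + G2(0) = 1/8 + 3/3 = 0.125 + 1 = 1.125.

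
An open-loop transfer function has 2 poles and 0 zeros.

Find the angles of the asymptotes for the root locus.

n - m = 2 - 0 = 2. Angles: θk = (2k + 1)·180°/2 = 90°, 270°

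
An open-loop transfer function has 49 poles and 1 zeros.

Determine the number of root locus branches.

Root locus has n branches where n = number of poles = 49.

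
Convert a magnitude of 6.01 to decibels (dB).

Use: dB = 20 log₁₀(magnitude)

dB = 20 log₁₀(6.01) = 15.6 dB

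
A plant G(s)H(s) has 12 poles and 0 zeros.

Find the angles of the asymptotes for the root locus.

n - m = 12 - 0 = 12. Angles: θk = (2k + 1)·180°/12 = 15°, 45°, 75°, 105°, 135°, 165°, 195°, 225°, 255°, 285°, 315°, 345°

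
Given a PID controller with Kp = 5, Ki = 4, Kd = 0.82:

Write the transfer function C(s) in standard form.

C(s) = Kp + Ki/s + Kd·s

Substituting values: C(s) = 5 + 4/s + 0.82s = (0.82s² + 5s + 4)/s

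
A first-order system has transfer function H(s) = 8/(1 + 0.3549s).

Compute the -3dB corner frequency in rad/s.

Corner frequency = 1/τ = 1/0.3549 = 2.818 rad/s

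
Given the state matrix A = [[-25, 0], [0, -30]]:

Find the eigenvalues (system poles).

For diagonal matrix, eigenvalues are diagonal entries: λ₁ = -25, λ₂ = -30.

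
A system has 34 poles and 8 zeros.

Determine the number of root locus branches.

Root locus has n branches where n = number of poles = 34.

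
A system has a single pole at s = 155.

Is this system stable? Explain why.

Pole at s = 155 is in the right half-plane. Unstable.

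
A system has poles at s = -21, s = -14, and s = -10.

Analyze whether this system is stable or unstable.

All poles are in the left half-plane. System is stable.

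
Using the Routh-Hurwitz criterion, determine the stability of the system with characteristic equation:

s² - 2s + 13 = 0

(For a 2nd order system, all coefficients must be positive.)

Coefficients: 1, -2, 13. b=-2 not positive, so system is unstable.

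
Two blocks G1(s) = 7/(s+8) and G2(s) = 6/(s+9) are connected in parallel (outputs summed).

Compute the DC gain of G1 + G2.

Parallel: G_eq = G1 + G2. DC gain = G1(0) + G2(0) = 7/8 + 6/9 = 0.875 + 0.6667 = 1.5417.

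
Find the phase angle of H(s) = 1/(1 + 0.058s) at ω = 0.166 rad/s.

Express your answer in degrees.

Phase = -arctan(ωτ) = -arctan(0.166 × 0.058) = -0.6°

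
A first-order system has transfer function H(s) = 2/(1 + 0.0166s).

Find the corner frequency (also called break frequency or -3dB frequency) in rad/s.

Corner frequency = 1/τ = 1/0.0166 = 60.241 rad/s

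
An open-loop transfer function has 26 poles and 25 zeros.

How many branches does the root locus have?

Root locus has n branches where n = number of poles = 26.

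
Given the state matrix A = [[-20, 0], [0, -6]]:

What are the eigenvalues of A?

For diagonal matrix, eigenvalues are diagonal entries: λ₁ = -20, λ₂ = -6.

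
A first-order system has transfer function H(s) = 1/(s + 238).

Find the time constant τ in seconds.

For H(s) = 1/(s + 1/τ), the pole is at -1/τ = -238, so τ = 1/238 = 0.0042 s.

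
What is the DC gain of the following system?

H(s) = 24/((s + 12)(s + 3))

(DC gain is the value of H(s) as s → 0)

DC gain = H(0) = 24/(12 × 3) = 24/36 = 0.6667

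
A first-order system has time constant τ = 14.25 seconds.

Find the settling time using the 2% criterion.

For first-order system, 2% settling time ≈ 4τ = 4 × 14.25 = 57.0 s.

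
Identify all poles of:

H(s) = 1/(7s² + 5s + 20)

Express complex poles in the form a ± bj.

Discriminant = 5² - 4×7×20 = 25 - 560 = -535 < 0, so the poles are a complex conjugate pair s = (-5 ± j√535)/(2×7). Real part = -5/(2×7) = -5/14 ≈ -0.3571; imaginary part = ±√535/(2×7) ≈ 1.6521. Poles: s = -0.3571 ± 1.6521j.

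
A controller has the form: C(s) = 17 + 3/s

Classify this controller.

This is a Proportional-Integral (PI) controller.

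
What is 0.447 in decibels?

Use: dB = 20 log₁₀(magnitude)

dB = 20 log₁₀(0.447) = -7.0 dB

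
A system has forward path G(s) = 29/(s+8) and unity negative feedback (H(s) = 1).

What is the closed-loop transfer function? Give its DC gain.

T(s) = G/(1+GH) = [29/(s+8)] / [1 + 29/(s+8)] = 29/(s+8+29) = 29/(s+37). DC gain = 29/37 = 0.7838.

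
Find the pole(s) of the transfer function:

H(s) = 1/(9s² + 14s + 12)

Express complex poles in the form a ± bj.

Discriminant = 14² - 4×9×12 = 196 - 432 = -236 < 0, so the poles are a complex conjugate pair s = (-14 ± j√236)/(2×9). Real part = -14/(2×9) = -14/18 ≈ -0.7778; imaginary part = ±√236/(2×9) ≈ 0.8535. Poles: s = -0.7778 ± 0.8535j.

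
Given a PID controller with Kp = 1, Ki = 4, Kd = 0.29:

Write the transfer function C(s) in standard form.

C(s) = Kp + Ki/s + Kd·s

Substituting values: C(s) = 1 + 4/s + 0.29s = (0.29s² + s + 4)/s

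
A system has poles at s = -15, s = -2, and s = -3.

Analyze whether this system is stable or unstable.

All poles are in the left half-plane. System is stable.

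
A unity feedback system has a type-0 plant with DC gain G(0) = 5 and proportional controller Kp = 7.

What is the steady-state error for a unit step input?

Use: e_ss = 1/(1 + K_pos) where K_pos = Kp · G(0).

K_pos = Kp · G(0) = 7 × 5 = 35. e_ss = 1/(1 + 35) = 0.0278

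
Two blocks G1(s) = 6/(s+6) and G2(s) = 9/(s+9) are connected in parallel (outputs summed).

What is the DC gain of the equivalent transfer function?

Parallel: G_eq = G1 + G2. DC gain = G1(0) + G2(0) = 6/6 + 9/9 = 1 + 1 = 2.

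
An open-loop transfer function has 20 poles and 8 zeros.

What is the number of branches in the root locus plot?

Root locus has n branches where n = number of poles = 20.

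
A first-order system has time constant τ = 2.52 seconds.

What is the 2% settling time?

For first-order system, 2% settling time ≈ 4τ = 4 × 2.52 = 10.08 s.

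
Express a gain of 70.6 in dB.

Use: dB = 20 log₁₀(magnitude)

dB = 20 log₁₀(70.6) = 37.0 dB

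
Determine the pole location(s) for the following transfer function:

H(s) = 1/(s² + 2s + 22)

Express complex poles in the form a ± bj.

Discriminant = 2² - 4×1×22 = 4 - 88 = -84 < 0, so the poles are a complex conjugate pair s = (-2 ± j√84)/(2×1). Real part = -2/(2×1) = -2/2 = -1; imaginary part = ±√84/(2×1) ≈ 4.5826. Poles: s = -1 ± 4.5826j.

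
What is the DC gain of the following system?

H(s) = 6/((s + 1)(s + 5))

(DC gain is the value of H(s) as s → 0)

DC gain = H(0) = 6/(1 × 5) = 6/5 = 1.2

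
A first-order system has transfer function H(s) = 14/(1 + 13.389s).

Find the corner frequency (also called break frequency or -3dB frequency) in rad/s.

Corner frequency = 1/τ = 1/13.389 = 0.075 rad/s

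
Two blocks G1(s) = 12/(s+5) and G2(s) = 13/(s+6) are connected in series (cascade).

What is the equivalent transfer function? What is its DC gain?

Series: multiply transfer functions. G_eq = 12/(s+5) × 13/(s+6) = 156/((s+5)(s+6)). DC gain = 156/(5×6) = 5.2.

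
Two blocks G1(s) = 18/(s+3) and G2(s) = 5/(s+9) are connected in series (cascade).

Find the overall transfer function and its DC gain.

Series: multiply transfer functions. G_eq = 18/(s+3) × 5/(s+9) = 90/((s+3)(s+9)). DC gain = 90/(3×9) = 3.3333.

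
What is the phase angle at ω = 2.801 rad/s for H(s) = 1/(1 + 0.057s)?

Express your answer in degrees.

Phase = -arctan(ωτ) = -arctan(2.801 × 0.057) = -9.1°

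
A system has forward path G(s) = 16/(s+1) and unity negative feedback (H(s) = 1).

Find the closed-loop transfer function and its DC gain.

T(s) = G/(1+GH) = [16/(s+1)] / [1 + 16/(s+1)] = 16/(s+1+16) = 16/(s+17). DC gain = 16/17 = 0.9412.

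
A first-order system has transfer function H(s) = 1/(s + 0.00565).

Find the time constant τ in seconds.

For H(s) = 1/(s + 1/τ), the pole is at -1/τ = -0.00565, so τ = 1/0.00565 = 177 s.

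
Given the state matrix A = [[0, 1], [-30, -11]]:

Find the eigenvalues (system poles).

det(A - λI) = λ² - (-11)λ + 30 = (λ - (-5))(λ - (-6)). Eigenvalues: -5, -6.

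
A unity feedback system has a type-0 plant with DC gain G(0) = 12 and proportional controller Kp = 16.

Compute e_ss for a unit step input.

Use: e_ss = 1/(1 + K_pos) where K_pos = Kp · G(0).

K_pos = Kp · G(0) = 16 × 12 = 192. e_ss = 1/(1 + 192) = 0.0052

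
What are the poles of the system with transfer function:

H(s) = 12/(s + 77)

Pole is where denominator = 0: s + 77 = 0, so s = -77.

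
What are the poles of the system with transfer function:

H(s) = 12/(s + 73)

Pole is where denominator = 0: s + 73 = 0, so s = -73.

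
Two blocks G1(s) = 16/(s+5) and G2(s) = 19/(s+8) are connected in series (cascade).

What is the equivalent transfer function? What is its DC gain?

Series: multiply transfer functions. G_eq = 16/(s+5) × 19/(s+8) = 304/((s+5)(s+8)). DC gain = 304/(5×8) = 7.6.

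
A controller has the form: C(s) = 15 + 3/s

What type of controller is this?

This is a Proportional-Integral (PI) controller.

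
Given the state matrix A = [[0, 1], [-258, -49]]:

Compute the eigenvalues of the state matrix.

det(A - λI) = λ² - (-49)λ + 258 = (λ - (-43))(λ - (-6)). Eigenvalues: -43, -6.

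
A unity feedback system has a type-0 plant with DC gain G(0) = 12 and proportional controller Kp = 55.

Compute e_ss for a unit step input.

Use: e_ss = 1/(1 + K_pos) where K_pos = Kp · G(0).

K_pos = Kp · G(0) = 55 × 12 = 660. e_ss = 1/(1 + 660) = 0.0015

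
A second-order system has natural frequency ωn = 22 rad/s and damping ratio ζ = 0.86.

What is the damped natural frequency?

ωd = ωn√(1 - ζ²) = 22√(1 - 0.86²) = 11.23 rad/s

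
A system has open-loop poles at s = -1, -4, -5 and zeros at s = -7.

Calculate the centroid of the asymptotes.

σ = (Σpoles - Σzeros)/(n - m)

σ = (Σpoles - Σzeros)/(n - m) = (-10 - (-7))/(3 - 1) = -3/2 = -1.5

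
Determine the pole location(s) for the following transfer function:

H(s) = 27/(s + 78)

Pole is where denominator = 0: s + 78 = 0, so s = -78.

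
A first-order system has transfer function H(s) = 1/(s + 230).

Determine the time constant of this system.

For H(s) = 1/(s + 1/τ), the pole is at -1/τ = -230, so τ = 1/230 = 0.0043 s.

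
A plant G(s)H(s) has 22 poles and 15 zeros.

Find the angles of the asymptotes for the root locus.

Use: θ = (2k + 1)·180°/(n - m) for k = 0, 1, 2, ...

n - m = 22 - 15 = 7. Angles: θk = (2k + 1)·180°/7 = 25.71°, 77.14°, 128.57°, 180°, 231.43°, 282.86°, 334.29°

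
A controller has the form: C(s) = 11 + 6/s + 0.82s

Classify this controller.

This is a Proportional-Integral-Derivative (PID) controller.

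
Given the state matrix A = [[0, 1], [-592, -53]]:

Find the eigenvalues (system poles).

det(A - λI) = λ² - (-53)λ + 592 = (λ - (-16))(λ - (-37)). Eigenvalues: -16, -37.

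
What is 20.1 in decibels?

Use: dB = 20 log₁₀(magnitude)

dB = 20 log₁₀(20.1) = 26.1 dB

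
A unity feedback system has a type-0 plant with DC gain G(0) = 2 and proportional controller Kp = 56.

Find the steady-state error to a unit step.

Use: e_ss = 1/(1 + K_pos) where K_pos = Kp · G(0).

K_pos = Kp · G(0) = 56 × 2 = 112. e_ss = 1/(1 + 112) = 0.0088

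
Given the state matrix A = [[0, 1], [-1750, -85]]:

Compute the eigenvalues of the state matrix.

det(A - λI) = λ² - (-85)λ + 1750 = (λ - (-50))(λ - (-35)). Eigenvalues: -50, -35.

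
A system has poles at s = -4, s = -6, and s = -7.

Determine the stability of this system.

All poles are in the left half-plane. System is stable.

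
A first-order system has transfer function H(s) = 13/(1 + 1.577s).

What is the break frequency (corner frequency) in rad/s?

Corner frequency = 1/τ = 1/1.577 = 0.634 rad/s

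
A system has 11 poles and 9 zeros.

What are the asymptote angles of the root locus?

n - m = 11 - 9 = 2. Angles: θk = (2k + 1)·180°/2 = 90°, 270°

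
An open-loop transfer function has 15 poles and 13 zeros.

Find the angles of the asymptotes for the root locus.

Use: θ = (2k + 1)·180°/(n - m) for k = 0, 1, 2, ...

n - m = 15 - 13 = 2. Angles: θk = (2k + 1)·180°/2 = 90°, 270°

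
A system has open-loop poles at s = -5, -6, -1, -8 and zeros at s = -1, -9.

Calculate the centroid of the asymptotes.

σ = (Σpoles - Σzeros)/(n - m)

σ = (Σpoles - Σzeros)/(n - m) = (-20 - (-10))/(4 - 2) = -10/2 = -5.0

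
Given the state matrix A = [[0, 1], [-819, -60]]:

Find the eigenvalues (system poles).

det(A - λI) = λ² - (-60)λ + 819 = (λ - (-39))(λ - (-21)). Eigenvalues: -39, -21.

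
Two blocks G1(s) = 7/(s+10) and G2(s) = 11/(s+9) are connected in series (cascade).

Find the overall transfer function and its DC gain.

Series: multiply transfer functions. G_eq = 7/(s+10) × 11/(s+9) = 77/((s+10)(s+9)). DC gain = 77/(10×9) = 0.8556.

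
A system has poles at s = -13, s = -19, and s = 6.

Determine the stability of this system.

Pole(s) at s = 6 are not in the left half-plane. System is unstable.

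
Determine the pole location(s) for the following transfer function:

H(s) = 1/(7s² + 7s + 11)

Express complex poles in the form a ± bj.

Discriminant = 7² - 4×7×11 = 49 - 308 = -259 < 0, so the poles are a complex conjugate pair s = (-7 ± j√259)/(2×7). Real part = -7/(2×7) = -7/14 = -0.5; imaginary part = ±√259/(2×7) ≈ 1.1495. Poles: s = -0.5 ± 1.1495j.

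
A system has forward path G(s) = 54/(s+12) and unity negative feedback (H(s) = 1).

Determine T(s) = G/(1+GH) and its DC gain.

T(s) = G/(1+GH) = [54/(s+12)] / [1 + 54/(s+12)] = 54/(s+12+54) = 54/(s+66). DC gain = 54/66 = 0.8182.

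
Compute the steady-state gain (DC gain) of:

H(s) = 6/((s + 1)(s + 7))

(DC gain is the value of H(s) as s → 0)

DC gain = H(0) = 6/(1 × 7) = 6/7 = 0.8571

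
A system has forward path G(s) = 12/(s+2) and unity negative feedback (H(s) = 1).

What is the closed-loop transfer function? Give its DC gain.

T(s) = G/(1+GH) = [12/(s+2)] / [1 + 12/(s+2)] = 12/(s+2+12) = 12/(s+14). DC gain = 12/14 = 0.8571.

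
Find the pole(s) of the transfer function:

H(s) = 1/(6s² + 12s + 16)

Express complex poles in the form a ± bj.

Discriminant = 12² - 4×6×16 = 144 - 384 = -240 < 0, so the poles are a complex conjugate pair s = (-12 ± j√240)/(2×6). Real part = -12/(2×6) = -12/12 = -1; imaginary part = ±√240/(2×6) ≈ 1.2910. Poles: s = -1 ± 1.2910j.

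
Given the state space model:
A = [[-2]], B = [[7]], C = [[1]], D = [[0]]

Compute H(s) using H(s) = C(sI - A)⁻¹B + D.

(sI - A)⁻¹ = 1/(s + 2). H(s) = 1 × 7/(s + 2) + 0 = 7/(s + 2).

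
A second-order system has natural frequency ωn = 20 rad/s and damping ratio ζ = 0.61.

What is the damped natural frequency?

ωd = ωn√(1 - ζ²) = 20√(1 - 0.61²) = 15.85 rad/s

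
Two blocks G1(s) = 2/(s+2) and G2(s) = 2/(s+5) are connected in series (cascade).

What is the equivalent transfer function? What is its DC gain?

Series: multiply transfer functions. G_eq = 2/(s+2) × 2/(s+5) = 4/((s+2)(s+5)). DC gain = 4/(2×5) = 0.4.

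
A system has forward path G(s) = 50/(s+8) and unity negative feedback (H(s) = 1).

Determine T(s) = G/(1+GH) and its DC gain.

T(s) = G/(1+GH) = [50/(s+8)] / [1 + 50/(s+8)] = 50/(s+8+50) = 50/(s+58). DC gain = 50/58 = 0.8621.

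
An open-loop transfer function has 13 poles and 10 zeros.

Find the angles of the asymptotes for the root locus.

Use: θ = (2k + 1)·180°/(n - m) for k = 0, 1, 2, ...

n - m = 13 - 10 = 3. Angles: θk = (2k + 1)·180°/3 = 60°, 180°, 300°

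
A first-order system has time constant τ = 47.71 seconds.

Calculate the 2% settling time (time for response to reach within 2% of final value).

For first-order system, 2% settling time ≈ 4τ = 4 × 47.71 = 190.84 s.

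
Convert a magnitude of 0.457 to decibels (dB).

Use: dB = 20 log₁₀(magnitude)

dB = 20 log₁₀(0.457) = -6.8 dB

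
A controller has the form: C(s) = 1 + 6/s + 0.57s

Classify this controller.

This is a Proportional-Integral-Derivative (PID) controller.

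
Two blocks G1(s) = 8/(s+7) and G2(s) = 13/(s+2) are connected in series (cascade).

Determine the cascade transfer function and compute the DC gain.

Series: multiply transfer functions. G_eq = 8/(s+7) × 13/(s+2) = 104/((s+7)(s+2)). DC gain = 104/(7×2) = 7.4286.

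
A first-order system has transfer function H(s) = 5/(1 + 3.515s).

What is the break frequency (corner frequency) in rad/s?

Corner frequency = 1/τ = 1/3.515 = 0.284 rad/s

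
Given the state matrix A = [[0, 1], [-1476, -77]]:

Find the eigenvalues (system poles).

det(A - λI) = λ² - (-77)λ + 1476 = (λ - (-41))(λ - (-36)). Eigenvalues: -41, -36.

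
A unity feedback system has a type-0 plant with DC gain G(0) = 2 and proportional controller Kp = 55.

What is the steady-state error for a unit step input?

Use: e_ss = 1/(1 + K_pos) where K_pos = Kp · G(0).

K_pos = Kp · G(0) = 55 × 2 = 110. e_ss = 1/(1 + 110) = 0.0090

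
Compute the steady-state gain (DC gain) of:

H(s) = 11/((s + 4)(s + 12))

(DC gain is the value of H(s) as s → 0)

DC gain = H(0) = 11/(4 × 12) = 11/48 = 0.2292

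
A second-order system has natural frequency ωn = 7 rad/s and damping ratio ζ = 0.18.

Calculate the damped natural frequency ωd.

ωd = ωn√(1 - ζ²) = 7√(1 - 0.18²) = 6.89 rad/s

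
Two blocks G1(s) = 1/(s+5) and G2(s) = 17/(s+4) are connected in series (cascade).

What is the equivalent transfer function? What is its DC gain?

Series: multiply transfer functions. G_eq = 1/(s+5) × 17/(s+4) = 17/((s+5)(s+4)). DC gain = 17/(5×4) = 0.85.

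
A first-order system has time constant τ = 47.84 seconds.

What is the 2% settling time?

For first-order system, 2% settling time ≈ 4τ = 4 × 47.84 = 191.36 s.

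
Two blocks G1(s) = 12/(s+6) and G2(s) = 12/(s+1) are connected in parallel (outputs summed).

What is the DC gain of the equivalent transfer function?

Parallel: G_eq = G1 + G2. DC gain = G1(0) + G2(0) = 12/6 + 12/1 = 2 + 12 = 14.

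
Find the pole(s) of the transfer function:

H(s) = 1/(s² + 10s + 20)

Discriminant = 10² - 4×1×20 = 100 - 80 = 20 > 0, so two distinct real poles. Using quadratic formula: s = (-10 ± √20)/(2×1) = (-10 ± √20)/2, with √20 ≈ 4.4721. s₁ ≈ -2.7639, s₂ ≈ -7.2361. Poles: s₁ = -2.7639, s₂ = -7.2361.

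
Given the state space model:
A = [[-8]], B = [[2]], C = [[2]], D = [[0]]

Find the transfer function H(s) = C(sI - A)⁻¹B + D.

(sI - A)⁻¹ = 1/(s + 8). H(s) = 2 × 2/(s + 8) + 0 = 4/(s + 8).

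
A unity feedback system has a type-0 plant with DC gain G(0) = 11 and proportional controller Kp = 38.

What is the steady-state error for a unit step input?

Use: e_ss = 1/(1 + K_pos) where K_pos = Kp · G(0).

K_pos = Kp · G(0) = 38 × 11 = 418. e_ss = 1/(1 + 418) = 0.0024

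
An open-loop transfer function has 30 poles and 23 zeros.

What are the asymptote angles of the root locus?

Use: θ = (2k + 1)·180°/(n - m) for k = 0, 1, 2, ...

n - m = 30 - 23 = 7. Angles: θk = (2k + 1)·180°/7 = 25.71°, 77.14°, 128.57°, 180°, 231.43°, 282.86°, 334.29°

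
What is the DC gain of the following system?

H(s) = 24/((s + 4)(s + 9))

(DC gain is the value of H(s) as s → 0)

DC gain = H(0) = 24/(4 × 9) = 24/36 = 0.6667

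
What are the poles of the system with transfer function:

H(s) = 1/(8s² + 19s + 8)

Discriminant = 19² - 4×8×8 = 361 - 256 = 105 > 0, so two distinct real poles. Using quadratic formula: s = (-19 ± √105)/(2×8) = (-19 ± √105)/16, with √105 ≈ 10.2470. s₁ ≈ -0.5471, s₂ ≈ -1.8279. Poles: s₁ = -0.5471, s₂ = -1.8279.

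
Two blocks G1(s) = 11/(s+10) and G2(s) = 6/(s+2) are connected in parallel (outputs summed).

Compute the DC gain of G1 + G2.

Parallel: G_eq = G1 + G2. DC gain = G1(0) + G2(0) = 11/10 + 6/2 = 1.1 + 3 = 4.1.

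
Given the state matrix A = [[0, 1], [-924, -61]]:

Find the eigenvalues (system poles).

det(A - λI) = λ² - (-61)λ + 924 = (λ - (-33))(λ - (-28)). Eigenvalues: -33, -28.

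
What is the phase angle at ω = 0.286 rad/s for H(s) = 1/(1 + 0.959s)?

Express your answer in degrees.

Phase = -arctan(ωτ) = -arctan(0.286 × 0.959) = -15.3°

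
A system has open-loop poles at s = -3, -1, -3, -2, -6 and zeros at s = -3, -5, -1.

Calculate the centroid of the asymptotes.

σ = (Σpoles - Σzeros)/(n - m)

σ = (Σpoles - Σzeros)/(n - m) = (-15 - (-9))/(5 - 3) = -6/2 = -3.0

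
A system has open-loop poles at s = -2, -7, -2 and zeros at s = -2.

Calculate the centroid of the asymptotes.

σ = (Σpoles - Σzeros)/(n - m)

σ = (Σpoles - Σzeros)/(n - m) = (-11 - (-2))/(3 - 1) = -9/2 = -4.5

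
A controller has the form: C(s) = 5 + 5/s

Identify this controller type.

This is a Proportional-Integral (PI) controller.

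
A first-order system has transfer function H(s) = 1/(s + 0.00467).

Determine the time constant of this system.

For H(s) = 1/(s + 1/τ), the pole is at -1/τ = -0.00467, so τ = 1/0.00467 = 214.1 s.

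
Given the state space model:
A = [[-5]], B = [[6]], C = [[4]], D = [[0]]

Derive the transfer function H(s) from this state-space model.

(sI - A)⁻¹ = 1/(s + 5). H(s) = 4 × 6/(s + 5) + 0 = 24/(s + 5).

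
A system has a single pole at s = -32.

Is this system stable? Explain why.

Pole at s = -32 is in the left half-plane. Stable.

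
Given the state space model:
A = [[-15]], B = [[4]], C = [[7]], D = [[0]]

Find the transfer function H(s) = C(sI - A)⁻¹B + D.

(sI - A)⁻¹ = 1/(s + 15). H(s) = 7 × 4/(s + 15) + 0 = 28/(s + 15).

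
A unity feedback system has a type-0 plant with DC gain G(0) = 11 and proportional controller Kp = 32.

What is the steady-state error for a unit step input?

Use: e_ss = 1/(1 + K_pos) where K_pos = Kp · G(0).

K_pos = Kp · G(0) = 32 × 11 = 352. e_ss = 1/(1 + 352) = 0.0028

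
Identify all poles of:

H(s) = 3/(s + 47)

Pole is where denominator = 0: s + 47 = 0, so s = -47.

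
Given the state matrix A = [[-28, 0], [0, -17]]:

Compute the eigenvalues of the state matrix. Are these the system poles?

For diagonal matrix, eigenvalues are diagonal entries: λ₁ = -28, λ₂ = -17. Eigenvalues of A = system poles.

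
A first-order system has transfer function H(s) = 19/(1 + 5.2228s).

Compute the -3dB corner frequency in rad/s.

Corner frequency = 1/τ = 1/5.2228 = 0.191 rad/s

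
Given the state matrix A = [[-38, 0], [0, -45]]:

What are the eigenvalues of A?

For diagonal matrix, eigenvalues are diagonal entries: λ₁ = -38, λ₂ = -45.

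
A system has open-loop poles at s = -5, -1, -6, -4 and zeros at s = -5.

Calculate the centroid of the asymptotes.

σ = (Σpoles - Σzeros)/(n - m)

σ = (Σpoles - Σzeros)/(n - m) = (-16 - (-5))/(4 - 1) = -11/3 = -3.67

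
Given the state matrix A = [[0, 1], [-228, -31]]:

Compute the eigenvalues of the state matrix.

det(A - λI) = λ² - (-31)λ + 228 = (λ - (-19))(λ - (-12)). Eigenvalues: -19, -12.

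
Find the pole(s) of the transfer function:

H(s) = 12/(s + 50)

Pole is where denominator = 0: s + 50 = 0, so s = -50.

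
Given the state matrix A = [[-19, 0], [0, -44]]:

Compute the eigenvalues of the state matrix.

For diagonal matrix, eigenvalues are diagonal entries: λ₁ = -19, λ₂ = -44.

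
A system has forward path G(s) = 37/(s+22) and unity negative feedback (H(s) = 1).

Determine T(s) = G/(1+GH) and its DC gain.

T(s) = G/(1+GH) = [37/(s+22)] / [1 + 37/(s+22)] = 37/(s+22+37) = 37/(s+59). DC gain = 37/59 = 0.6271.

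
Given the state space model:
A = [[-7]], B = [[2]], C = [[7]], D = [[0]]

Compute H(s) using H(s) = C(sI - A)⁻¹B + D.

(sI - A)⁻¹ = 1/(s + 7). H(s) = 7 × 2/(s + 7) + 0 = 14/(s + 7).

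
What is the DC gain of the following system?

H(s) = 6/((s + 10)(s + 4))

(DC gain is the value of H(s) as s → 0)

DC gain = H(0) = 6/(10 × 4) = 6/40 = 0.15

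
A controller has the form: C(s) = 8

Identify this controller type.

This is a Proportional (P) controller.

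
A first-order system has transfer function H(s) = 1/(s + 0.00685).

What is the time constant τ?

For H(s) = 1/(s + 1/τ), the pole is at -1/τ = -0.00685, so τ = 1/0.00685 = 146 s.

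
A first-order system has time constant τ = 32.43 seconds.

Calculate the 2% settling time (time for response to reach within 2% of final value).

For first-order system, 2% settling time ≈ 4τ = 4 × 32.43 = 129.72 s.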